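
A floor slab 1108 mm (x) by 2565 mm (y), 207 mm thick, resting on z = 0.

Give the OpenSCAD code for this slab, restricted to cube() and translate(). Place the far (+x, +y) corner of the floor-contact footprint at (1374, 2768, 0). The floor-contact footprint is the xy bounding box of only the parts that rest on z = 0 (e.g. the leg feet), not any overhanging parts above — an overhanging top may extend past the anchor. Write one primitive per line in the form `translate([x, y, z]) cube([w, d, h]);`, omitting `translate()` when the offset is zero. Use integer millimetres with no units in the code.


translate([266, 203, 0]) cube([1108, 2565, 207]);


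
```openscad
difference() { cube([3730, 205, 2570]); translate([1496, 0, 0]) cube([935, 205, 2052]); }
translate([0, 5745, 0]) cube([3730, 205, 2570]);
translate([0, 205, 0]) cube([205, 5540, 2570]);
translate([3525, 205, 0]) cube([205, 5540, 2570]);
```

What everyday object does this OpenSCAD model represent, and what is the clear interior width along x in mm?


A single room. The interior width is 3320 mm.

Four walls enclosing a rectangle with a door in the front wall — a room. Outside width 3730 minus two 205 mm walls gives 3320 mm.


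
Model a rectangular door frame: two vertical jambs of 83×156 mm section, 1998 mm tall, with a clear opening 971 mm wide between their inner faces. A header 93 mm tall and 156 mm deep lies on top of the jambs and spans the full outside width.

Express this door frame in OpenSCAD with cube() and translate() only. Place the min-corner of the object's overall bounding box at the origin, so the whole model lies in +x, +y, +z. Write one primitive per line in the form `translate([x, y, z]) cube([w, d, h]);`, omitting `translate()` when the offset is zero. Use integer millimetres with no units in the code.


cube([83, 156, 1998]);
translate([1054, 0, 0]) cube([83, 156, 1998]);
translate([0, 0, 1998]) cube([1137, 156, 93]);


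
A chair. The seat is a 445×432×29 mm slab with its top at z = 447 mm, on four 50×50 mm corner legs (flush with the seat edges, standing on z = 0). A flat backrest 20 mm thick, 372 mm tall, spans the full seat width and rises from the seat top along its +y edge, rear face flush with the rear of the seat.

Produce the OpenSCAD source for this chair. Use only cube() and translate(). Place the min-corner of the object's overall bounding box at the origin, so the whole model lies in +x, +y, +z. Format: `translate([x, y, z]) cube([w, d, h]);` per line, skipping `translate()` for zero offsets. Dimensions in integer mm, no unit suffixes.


translate([0, 0, 418]) cube([445, 432, 29]);
cube([50, 50, 418]);
translate([395, 0, 0]) cube([50, 50, 418]);
translate([0, 382, 0]) cube([50, 50, 418]);
translate([395, 382, 0]) cube([50, 50, 418]);
translate([0, 412, 447]) cube([445, 20, 372]);


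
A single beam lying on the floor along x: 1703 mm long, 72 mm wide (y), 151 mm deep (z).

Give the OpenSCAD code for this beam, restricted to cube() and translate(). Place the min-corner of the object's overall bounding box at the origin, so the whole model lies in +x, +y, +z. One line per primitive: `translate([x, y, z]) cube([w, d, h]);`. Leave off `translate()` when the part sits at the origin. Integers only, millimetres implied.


cube([1703, 72, 151]);


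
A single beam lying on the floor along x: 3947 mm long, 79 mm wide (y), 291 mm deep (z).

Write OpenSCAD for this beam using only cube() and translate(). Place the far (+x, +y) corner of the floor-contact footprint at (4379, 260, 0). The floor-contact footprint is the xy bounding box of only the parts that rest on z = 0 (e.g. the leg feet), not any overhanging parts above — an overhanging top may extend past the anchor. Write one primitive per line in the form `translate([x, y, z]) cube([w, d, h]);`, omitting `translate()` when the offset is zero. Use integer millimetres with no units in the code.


translate([432, 181, 0]) cube([3947, 79, 291]);


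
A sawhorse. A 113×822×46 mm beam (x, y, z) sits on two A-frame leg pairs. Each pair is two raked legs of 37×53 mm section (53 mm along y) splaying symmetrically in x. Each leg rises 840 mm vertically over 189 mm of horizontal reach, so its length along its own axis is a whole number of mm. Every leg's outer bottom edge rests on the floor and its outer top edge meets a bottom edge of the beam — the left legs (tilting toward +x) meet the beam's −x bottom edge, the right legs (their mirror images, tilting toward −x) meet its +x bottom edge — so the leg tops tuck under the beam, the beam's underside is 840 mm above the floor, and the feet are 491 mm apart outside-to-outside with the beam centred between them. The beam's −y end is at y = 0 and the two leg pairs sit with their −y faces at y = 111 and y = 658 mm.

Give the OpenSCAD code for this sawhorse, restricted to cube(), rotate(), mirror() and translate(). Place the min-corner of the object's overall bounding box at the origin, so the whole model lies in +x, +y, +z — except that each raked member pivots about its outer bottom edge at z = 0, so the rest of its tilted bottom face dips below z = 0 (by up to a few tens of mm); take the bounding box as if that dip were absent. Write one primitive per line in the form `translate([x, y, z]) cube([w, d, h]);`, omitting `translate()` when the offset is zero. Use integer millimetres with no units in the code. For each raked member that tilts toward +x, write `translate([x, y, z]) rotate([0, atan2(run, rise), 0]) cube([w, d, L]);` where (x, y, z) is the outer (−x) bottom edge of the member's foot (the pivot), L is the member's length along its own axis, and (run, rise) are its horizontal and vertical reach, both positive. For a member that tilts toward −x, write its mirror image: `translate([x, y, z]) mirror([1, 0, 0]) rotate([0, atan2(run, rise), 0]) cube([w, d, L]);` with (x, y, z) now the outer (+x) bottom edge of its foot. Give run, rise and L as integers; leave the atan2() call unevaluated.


translate([189, 0, 840]) cube([113, 822, 46]);
translate([0, 111, 0]) rotate([0, atan2(189, 840), 0]) cube([37, 53, 861]);
translate([491, 111, 0]) mirror([1, 0, 0]) rotate([0, atan2(189, 840), 0]) cube([37, 53, 861]);
translate([0, 658, 0]) rotate([0, atan2(189, 840), 0]) cube([37, 53, 861]);
translate([491, 658, 0]) mirror([1, 0, 0]) rotate([0, atan2(189, 840), 0]) cube([37, 53, 861]);


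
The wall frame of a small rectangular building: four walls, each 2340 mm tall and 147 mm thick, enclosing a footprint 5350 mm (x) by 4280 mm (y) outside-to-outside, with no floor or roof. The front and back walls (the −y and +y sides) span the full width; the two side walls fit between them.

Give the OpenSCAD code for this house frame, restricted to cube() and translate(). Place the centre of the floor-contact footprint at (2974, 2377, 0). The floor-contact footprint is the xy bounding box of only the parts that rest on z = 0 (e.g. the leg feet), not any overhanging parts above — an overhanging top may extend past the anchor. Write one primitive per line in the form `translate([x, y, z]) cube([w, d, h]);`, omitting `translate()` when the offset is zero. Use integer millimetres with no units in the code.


translate([299, 237, 0]) cube([5350, 147, 2340]);
translate([299, 4370, 0]) cube([5350, 147, 2340]);
translate([299, 384, 0]) cube([147, 3986, 2340]);
translate([5502, 384, 0]) cube([147, 3986, 2340]);


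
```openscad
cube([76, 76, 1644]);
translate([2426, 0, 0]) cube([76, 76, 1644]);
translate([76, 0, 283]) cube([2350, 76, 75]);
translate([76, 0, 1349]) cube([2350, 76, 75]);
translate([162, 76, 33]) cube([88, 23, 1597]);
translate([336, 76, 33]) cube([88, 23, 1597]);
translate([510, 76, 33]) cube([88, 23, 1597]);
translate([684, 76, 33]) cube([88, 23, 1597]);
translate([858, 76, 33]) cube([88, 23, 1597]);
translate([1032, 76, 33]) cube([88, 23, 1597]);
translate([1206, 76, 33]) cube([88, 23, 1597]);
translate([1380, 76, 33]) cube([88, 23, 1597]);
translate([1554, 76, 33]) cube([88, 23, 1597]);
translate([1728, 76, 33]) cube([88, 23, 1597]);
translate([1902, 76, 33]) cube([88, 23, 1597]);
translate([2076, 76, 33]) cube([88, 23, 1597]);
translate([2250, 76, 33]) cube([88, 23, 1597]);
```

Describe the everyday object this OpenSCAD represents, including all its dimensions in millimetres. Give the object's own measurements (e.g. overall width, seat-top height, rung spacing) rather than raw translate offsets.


A fence section. Two 76×76 mm posts, 1644 mm tall, stand on the floor with a clear span of 2350 mm between their inner faces. Two horizontal rails of 76×75 mm section span the gap between the posts with their undersides at z = 283 mm and z = 1349 mm, flush with the posts' −y face. 13 pickets, each 88 mm wide, 23 mm thick and 1597 mm tall, are fixed to the +y face of the rails with their bottoms at z = 33 mm, spaced across the span with a 86 mm gap after the −x post and between neighbouring pickets, with 88 mm left before the +x post.


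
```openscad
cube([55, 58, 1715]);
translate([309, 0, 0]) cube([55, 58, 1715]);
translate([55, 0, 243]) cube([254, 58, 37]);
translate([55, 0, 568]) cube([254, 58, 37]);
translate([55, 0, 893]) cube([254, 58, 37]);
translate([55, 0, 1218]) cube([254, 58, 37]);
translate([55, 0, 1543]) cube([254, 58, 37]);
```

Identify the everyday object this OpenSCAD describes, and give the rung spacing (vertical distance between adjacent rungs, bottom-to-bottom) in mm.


A ladder. The rung spacing is 325 mm.

Two tall 55×58 posts with 5 short bars between them — a ladder. Adjacent rungs sit at z = 243 and z = 568, so the spacing is 568 − 243 = 325 mm.


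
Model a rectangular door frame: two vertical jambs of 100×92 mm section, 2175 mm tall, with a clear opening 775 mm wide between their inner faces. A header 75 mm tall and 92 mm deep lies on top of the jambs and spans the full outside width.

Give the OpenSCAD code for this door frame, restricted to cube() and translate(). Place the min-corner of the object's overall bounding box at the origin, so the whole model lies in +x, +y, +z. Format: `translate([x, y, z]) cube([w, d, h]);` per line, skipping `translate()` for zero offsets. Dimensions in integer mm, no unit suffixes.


cube([100, 92, 2175]);
translate([875, 0, 0]) cube([100, 92, 2175]);
translate([0, 0, 2175]) cube([975, 92, 75]);


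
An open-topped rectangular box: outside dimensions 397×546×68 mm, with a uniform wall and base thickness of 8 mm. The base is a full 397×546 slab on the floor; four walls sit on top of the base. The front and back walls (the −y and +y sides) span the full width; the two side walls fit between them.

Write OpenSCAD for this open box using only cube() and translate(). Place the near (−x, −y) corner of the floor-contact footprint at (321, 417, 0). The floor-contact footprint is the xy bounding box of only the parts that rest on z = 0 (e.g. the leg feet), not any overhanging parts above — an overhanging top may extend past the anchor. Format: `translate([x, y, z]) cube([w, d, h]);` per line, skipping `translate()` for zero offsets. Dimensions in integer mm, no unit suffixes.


translate([321, 417, 0]) cube([397, 546, 8]);
translate([321, 417, 8]) cube([397, 8, 60]);
translate([321, 955, 8]) cube([397, 8, 60]);
translate([321, 425, 8]) cube([8, 530, 60]);
translate([710, 425, 8]) cube([8, 530, 60]);


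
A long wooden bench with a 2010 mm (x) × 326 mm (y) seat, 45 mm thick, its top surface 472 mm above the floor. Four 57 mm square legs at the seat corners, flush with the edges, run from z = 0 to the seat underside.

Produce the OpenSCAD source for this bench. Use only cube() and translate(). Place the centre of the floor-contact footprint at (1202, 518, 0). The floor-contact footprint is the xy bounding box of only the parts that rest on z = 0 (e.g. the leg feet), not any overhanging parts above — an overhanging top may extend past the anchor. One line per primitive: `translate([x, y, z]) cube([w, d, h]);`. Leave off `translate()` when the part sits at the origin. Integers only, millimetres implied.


translate([197, 355, 427]) cube([2010, 326, 45]);
translate([197, 355, 0]) cube([57, 57, 427]);
translate([197, 624, 0]) cube([57, 57, 427]);
translate([2150, 355, 0]) cube([57, 57, 427]);
translate([2150, 624, 0]) cube([57, 57, 427]);


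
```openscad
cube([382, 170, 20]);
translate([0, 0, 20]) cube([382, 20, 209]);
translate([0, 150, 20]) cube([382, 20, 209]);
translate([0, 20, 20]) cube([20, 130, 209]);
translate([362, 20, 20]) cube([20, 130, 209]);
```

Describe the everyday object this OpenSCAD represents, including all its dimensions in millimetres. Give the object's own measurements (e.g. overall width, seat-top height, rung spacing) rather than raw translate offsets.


An open-topped rectangular box: outside dimensions 382×170×229 mm, with a uniform wall and base thickness of 20 mm. The base is a full 382×170 slab on the floor; four walls sit on top of the base. The front and back walls (the −y and +y sides) span the full width; the two side walls fit between them.


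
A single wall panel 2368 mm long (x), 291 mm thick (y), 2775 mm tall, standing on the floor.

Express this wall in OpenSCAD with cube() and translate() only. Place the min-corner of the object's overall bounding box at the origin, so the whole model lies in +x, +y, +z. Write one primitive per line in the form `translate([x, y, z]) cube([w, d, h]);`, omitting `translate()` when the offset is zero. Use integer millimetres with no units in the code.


cube([2368, 291, 2775]);


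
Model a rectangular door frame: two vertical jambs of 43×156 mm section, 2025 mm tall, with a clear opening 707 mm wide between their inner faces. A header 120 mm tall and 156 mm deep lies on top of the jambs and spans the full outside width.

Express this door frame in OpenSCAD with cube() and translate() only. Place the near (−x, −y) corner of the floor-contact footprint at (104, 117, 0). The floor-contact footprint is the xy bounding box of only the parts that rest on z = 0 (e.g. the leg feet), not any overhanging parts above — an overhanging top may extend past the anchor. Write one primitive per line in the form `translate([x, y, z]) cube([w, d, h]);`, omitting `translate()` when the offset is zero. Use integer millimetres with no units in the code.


translate([104, 117, 0]) cube([43, 156, 2025]);
translate([854, 117, 0]) cube([43, 156, 2025]);
translate([104, 117, 2025]) cube([793, 156, 120]);


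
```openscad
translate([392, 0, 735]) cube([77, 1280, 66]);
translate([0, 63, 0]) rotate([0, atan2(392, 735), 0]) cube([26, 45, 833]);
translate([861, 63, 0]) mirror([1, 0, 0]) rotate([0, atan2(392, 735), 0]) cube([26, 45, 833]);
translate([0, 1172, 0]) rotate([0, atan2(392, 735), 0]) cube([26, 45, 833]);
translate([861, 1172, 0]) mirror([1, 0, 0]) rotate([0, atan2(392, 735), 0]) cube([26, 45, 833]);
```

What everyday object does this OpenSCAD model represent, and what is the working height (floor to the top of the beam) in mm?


A sawhorse. The overall height is 801 mm.

A beam across two mirrored pairs of raked legs — a sawhorse. The beam's underside is at z = 735 (matching the legs' vertical rise in atan2(392, 735)) and the beam is 66 mm tall, so its top is at 735 + 66 = 801 mm. The raked legs top out at the beam's underside, so that is the highest point.


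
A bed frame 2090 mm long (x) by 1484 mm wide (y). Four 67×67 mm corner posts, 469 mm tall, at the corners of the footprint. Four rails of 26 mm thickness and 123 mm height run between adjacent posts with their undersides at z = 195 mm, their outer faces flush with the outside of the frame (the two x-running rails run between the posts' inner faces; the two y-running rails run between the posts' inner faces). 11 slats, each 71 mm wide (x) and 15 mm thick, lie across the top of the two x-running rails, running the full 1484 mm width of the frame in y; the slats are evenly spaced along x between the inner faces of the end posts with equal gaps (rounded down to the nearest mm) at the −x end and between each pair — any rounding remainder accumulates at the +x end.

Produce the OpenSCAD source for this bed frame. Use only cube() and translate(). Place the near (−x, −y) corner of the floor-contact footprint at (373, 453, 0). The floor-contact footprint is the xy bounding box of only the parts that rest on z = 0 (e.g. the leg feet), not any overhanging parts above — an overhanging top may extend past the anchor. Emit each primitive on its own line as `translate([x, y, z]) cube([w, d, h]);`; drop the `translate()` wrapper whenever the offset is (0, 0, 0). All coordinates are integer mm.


translate([373, 453, 0]) cube([67, 67, 469]);
translate([373, 1870, 0]) cube([67, 67, 469]);
translate([2396, 453, 0]) cube([67, 67, 469]);
translate([2396, 1870, 0]) cube([67, 67, 469]);
translate([440, 453, 195]) cube([1956, 26, 123]);
translate([440, 1911, 195]) cube([1956, 26, 123]);
translate([373, 520, 195]) cube([26, 1350, 123]);
translate([2437, 520, 195]) cube([26, 1350, 123]);
translate([537, 453, 318]) cube([71, 1484, 15]);
translate([705, 453, 318]) cube([71, 1484, 15]);
translate([873, 453, 318]) cube([71, 1484, 15]);
translate([1041, 453, 318]) cube([71, 1484, 15]);
translate([1209, 453, 318]) cube([71, 1484, 15]);
translate([1377, 453, 318]) cube([71, 1484, 15]);
translate([1545, 453, 318]) cube([71, 1484, 15]);
translate([1713, 453, 318]) cube([71, 1484, 15]);
translate([1881, 453, 318]) cube([71, 1484, 15]);
translate([2049, 453, 318]) cube([71, 1484, 15]);
translate([2217, 453, 318]) cube([71, 1484, 15]);


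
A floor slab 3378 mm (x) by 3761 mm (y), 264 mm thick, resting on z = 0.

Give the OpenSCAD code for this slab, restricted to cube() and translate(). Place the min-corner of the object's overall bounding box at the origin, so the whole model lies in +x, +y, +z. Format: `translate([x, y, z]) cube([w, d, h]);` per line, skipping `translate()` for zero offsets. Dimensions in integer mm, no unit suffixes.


cube([3378, 3761, 264]);


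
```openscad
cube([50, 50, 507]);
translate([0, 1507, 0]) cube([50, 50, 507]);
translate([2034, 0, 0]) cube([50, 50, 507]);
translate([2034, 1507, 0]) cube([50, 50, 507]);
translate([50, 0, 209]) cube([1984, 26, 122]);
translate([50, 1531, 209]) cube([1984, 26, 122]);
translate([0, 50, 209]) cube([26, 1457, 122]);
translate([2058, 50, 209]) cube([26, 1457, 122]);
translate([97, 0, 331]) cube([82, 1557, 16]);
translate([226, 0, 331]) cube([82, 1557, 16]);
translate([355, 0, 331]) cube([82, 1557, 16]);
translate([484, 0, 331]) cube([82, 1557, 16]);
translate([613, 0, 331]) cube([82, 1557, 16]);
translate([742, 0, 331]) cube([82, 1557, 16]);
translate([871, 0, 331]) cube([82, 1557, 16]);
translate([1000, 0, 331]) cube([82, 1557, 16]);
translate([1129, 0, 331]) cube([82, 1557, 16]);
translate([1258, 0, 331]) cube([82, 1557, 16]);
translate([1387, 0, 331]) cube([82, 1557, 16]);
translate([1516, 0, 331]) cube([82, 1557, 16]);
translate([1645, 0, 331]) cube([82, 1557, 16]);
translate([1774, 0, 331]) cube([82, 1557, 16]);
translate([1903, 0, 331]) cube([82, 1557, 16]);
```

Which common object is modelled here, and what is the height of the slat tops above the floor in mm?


A bed frame. The slat-top height is 347 mm.

Four posts, four rails, and a row of slats — a bed frame. Slats sit on the rails at z = 209 + 122 = 331; with slat thickness 16, the top is 347 mm.


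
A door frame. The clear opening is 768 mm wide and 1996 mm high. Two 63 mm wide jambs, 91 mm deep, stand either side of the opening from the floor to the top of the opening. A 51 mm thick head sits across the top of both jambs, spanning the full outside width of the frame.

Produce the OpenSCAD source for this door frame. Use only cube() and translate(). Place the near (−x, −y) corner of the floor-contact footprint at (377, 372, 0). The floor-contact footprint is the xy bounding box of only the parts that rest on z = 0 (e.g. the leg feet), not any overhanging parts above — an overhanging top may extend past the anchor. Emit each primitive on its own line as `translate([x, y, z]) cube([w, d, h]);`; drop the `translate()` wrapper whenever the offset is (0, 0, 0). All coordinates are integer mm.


translate([377, 372, 0]) cube([63, 91, 1996]);
translate([1208, 372, 0]) cube([63, 91, 1996]);
translate([377, 372, 1996]) cube([894, 91, 51]);


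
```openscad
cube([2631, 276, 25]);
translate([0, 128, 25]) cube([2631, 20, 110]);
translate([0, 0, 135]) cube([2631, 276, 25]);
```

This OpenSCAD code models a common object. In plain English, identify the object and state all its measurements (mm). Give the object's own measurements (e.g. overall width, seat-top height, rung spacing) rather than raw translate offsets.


An I-beam lying along x, 2631 mm long. Overall section height 160 mm. Two flanges 276 mm wide (y) and 25 mm thick, one on the floor and one at the top; a web 20 mm thick runs between them, centred on the flange width.


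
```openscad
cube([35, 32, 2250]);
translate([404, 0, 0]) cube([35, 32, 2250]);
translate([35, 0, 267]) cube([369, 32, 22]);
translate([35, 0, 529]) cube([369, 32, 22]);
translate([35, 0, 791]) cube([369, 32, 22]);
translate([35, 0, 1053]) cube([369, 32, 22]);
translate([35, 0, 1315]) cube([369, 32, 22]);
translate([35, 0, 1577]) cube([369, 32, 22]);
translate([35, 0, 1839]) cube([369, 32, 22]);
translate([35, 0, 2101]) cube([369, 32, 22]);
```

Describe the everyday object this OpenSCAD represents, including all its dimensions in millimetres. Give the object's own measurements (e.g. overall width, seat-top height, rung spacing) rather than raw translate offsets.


A straight ladder. Two 35×32 mm vertical rails, 2250 mm tall, stand 439 mm apart (outside-to-outside) with their front faces coplanar on the −y side. 8 rungs, each 32 mm deep and 22 mm tall, span between the inner faces of the rails, front faces flush with the rails. The lowest rung's underside is at z = 267 mm and rungs are spaced 262 mm apart (underside to underside).


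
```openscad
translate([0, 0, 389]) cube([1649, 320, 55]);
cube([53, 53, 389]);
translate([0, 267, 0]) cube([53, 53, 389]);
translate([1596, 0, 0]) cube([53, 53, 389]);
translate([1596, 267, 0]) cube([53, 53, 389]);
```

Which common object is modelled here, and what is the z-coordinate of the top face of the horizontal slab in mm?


A bench. The seat-top height is 444 mm.

A long slab on four corner posts — a bench. The slab sits at z = 389 with thickness 55, so the top is 389 + 55 = 444 mm.


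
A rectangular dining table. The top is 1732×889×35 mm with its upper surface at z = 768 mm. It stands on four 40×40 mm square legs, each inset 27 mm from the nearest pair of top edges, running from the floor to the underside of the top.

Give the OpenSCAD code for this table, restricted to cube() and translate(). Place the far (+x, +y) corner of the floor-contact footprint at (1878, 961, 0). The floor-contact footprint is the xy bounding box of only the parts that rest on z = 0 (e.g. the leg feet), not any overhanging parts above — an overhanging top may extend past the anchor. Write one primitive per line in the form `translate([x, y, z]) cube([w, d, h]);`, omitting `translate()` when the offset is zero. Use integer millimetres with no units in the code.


translate([173, 99, 733]) cube([1732, 889, 35]);
translate([200, 126, 0]) cube([40, 40, 733]);
translate([1838, 126, 0]) cube([40, 40, 733]);
translate([200, 921, 0]) cube([40, 40, 733]);
translate([1838, 921, 0]) cube([40, 40, 733]);


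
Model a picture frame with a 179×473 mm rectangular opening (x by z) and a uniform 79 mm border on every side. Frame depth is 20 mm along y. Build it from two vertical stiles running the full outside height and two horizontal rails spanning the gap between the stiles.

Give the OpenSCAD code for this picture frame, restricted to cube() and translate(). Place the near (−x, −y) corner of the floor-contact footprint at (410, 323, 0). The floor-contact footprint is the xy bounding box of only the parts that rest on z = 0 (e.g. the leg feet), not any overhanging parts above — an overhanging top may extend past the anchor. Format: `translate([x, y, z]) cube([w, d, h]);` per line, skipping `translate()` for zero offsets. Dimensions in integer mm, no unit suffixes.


translate([410, 323, 0]) cube([79, 20, 631]);
translate([668, 323, 0]) cube([79, 20, 631]);
translate([489, 323, 0]) cube([179, 20, 79]);
translate([489, 323, 552]) cube([179, 20, 79]);


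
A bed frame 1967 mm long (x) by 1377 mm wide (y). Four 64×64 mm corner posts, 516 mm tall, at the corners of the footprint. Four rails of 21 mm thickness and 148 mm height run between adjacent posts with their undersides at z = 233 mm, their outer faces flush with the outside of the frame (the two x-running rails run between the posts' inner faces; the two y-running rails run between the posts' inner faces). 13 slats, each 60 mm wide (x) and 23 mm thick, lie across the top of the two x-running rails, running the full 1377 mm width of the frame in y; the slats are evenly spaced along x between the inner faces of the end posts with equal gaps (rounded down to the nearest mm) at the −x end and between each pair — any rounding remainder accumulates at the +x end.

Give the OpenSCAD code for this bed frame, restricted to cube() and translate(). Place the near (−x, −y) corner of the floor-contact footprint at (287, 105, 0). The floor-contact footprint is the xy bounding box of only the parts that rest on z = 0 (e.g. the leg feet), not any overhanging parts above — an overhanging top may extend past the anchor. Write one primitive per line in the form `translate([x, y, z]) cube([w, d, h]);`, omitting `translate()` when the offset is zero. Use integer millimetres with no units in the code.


translate([287, 105, 0]) cube([64, 64, 516]);
translate([287, 1418, 0]) cube([64, 64, 516]);
translate([2190, 105, 0]) cube([64, 64, 516]);
translate([2190, 1418, 0]) cube([64, 64, 516]);
translate([351, 105, 233]) cube([1839, 21, 148]);
translate([351, 1461, 233]) cube([1839, 21, 148]);
translate([287, 169, 233]) cube([21, 1249, 148]);
translate([2233, 169, 233]) cube([21, 1249, 148]);
translate([426, 105, 381]) cube([60, 1377, 23]);
translate([561, 105, 381]) cube([60, 1377, 23]);
translate([696, 105, 381]) cube([60, 1377, 23]);
translate([831, 105, 381]) cube([60, 1377, 23]);
translate([966, 105, 381]) cube([60, 1377, 23]);
translate([1101, 105, 381]) cube([60, 1377, 23]);
translate([1236, 105, 381]) cube([60, 1377, 23]);
translate([1371, 105, 381]) cube([60, 1377, 23]);
translate([1506, 105, 381]) cube([60, 1377, 23]);
translate([1641, 105, 381]) cube([60, 1377, 23]);
translate([1776, 105, 381]) cube([60, 1377, 23]);
translate([1911, 105, 381]) cube([60, 1377, 23]);
translate([2046, 105, 381]) cube([60, 1377, 23]);


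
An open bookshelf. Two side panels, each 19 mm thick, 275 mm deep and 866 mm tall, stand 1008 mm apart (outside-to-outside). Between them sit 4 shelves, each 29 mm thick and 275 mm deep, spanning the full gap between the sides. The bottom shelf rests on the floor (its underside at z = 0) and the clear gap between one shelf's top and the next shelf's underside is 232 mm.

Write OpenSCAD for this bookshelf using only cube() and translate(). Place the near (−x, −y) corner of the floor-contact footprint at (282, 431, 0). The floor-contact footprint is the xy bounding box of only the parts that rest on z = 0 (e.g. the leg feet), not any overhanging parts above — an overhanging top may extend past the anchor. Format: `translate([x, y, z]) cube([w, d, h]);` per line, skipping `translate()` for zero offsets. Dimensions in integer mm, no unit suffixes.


translate([282, 431, 0]) cube([19, 275, 866]);
translate([1271, 431, 0]) cube([19, 275, 866]);
translate([301, 431, 0]) cube([970, 275, 29]);
translate([301, 431, 261]) cube([970, 275, 29]);
translate([301, 431, 522]) cube([970, 275, 29]);
translate([301, 431, 783]) cube([970, 275, 29]);


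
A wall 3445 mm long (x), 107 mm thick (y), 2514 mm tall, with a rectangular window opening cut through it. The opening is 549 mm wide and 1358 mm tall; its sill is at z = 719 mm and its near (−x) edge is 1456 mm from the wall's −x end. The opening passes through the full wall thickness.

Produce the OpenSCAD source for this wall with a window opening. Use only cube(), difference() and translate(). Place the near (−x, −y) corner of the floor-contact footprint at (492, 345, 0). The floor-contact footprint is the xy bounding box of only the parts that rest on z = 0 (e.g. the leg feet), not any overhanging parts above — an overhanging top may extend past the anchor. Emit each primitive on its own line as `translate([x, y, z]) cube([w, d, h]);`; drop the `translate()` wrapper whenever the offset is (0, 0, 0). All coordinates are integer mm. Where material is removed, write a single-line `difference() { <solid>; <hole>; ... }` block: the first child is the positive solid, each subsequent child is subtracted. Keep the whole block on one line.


difference() { translate([492, 345, 0]) cube([3445, 107, 2514]); translate([1948, 345, 719]) cube([549, 107, 1358]); }


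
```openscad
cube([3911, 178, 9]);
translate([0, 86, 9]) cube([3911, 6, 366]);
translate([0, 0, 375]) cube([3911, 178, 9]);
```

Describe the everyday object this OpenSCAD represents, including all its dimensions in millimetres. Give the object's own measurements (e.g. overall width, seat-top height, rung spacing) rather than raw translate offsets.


An I-beam lying along x, 3911 mm long. Overall section height 384 mm. Two flanges 178 mm wide (y) and 9 mm thick, one on the floor and one at the top; a web 6 mm thick runs between them, centred on the flange width.


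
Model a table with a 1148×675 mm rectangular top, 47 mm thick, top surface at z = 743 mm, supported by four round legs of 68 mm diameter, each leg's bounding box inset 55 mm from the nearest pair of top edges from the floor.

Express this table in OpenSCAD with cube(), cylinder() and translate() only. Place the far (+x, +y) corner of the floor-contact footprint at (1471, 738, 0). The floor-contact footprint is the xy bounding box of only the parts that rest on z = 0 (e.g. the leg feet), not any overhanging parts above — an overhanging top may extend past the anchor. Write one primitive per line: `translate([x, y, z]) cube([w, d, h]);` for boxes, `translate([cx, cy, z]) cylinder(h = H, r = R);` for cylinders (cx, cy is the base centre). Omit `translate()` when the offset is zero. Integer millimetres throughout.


// leg_h = 743 - 47 = 696
translate([378, 118, 696]) cube([1148, 675, 47]);
translate([467, 207, 0]) cylinder(h = 696, r = 34);
translate([1437, 207, 0]) cylinder(h = 696, r = 34);
translate([467, 704, 0]) cylinder(h = 696, r = 34);
translate([1437, 704, 0]) cylinder(h = 696, r = 34);


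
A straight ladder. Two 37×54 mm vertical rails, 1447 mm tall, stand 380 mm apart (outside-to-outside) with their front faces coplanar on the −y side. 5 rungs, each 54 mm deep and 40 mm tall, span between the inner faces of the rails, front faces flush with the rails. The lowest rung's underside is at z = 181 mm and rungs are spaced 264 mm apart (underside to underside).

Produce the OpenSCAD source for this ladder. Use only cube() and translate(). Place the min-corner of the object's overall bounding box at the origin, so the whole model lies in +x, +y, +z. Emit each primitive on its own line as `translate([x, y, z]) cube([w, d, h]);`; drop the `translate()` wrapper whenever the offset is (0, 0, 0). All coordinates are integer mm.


cube([37, 54, 1447]);
translate([343, 0, 0]) cube([37, 54, 1447]);
translate([37, 0, 181]) cube([306, 54, 40]);
translate([37, 0, 445]) cube([306, 54, 40]);
translate([37, 0, 709]) cube([306, 54, 40]);
translate([37, 0, 973]) cube([306, 54, 40]);
translate([37, 0, 1237]) cube([306, 54, 40]);


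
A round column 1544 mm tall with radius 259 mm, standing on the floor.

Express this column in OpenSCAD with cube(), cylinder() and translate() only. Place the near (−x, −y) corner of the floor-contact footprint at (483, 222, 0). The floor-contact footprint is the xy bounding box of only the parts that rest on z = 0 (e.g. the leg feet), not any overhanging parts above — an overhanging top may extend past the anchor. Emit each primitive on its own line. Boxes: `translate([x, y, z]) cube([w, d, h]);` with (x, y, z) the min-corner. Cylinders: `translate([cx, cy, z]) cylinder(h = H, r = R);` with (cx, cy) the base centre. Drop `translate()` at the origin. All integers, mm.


translate([742, 481, 0]) cylinder(h = 1544, r = 259);


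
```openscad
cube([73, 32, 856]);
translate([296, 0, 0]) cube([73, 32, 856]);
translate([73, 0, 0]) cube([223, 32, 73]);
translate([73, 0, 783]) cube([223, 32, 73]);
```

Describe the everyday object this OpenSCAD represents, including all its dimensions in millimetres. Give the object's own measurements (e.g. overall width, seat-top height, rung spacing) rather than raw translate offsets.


A rectangular picture frame lying in the x–z plane (depth along y). The opening is 223 mm wide (x) by 710 mm tall (z), surrounded by a border 73 mm wide on all four sides. The frame is 32 mm deep and is made of two full-height vertical stiles with two horizontal rails fitted between them.


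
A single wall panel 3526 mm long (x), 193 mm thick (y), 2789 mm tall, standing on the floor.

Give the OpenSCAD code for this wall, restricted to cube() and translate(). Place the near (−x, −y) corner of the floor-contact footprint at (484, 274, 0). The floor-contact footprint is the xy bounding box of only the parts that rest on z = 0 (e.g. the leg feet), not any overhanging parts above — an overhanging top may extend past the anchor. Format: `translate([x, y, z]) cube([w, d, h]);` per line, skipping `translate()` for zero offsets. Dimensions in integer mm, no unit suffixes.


translate([484, 274, 0]) cube([3526, 193, 2789]);


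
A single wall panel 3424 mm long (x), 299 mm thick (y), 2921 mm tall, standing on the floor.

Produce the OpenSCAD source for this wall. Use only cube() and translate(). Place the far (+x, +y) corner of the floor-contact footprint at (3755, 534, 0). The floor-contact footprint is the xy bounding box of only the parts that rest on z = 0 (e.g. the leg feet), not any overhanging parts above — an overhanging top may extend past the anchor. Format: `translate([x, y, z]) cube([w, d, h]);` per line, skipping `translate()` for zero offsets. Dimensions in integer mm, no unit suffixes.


translate([331, 235, 0]) cube([3424, 299, 2921]);


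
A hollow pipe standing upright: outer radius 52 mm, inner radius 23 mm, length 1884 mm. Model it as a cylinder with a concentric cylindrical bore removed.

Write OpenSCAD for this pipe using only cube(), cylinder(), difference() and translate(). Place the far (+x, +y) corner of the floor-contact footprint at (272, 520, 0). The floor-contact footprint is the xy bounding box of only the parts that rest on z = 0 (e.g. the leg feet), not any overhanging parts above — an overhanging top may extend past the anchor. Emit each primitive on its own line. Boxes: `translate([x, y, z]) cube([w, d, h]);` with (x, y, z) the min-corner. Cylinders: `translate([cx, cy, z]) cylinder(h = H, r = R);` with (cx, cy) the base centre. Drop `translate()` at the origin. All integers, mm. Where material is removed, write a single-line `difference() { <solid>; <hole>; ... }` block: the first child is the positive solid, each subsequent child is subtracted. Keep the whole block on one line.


difference() { translate([220, 468, 0]) cylinder(h = 1884, r = 52); translate([220, 468, 0]) cylinder(h = 1884, r = 23); }


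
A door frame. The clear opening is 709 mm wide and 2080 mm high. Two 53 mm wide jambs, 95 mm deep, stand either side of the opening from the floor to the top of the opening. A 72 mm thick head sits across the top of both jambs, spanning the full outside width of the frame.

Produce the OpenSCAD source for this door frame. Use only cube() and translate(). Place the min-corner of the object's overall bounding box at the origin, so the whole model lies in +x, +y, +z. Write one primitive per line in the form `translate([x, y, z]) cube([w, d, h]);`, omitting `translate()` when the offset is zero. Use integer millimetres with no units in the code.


cube([53, 95, 2080]);
translate([762, 0, 0]) cube([53, 95, 2080]);
translate([0, 0, 2080]) cube([815, 95, 72]);


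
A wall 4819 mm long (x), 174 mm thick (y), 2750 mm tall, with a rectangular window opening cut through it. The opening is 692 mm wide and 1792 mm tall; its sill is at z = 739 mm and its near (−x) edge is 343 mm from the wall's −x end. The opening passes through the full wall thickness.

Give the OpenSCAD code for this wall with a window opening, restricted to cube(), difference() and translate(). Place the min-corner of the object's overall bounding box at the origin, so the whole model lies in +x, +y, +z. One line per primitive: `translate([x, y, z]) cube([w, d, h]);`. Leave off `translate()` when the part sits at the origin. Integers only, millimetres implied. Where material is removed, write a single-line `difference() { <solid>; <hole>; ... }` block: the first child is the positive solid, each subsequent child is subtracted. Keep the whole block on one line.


difference() { cube([4819, 174, 2750]); translate([343, 0, 739]) cube([692, 174, 1792]); }


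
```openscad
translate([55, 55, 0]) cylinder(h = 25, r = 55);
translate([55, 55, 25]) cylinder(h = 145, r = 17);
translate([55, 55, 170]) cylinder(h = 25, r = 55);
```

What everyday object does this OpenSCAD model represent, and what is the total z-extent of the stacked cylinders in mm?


A spool. The overall height is 195 mm.

Three coaxial cylinders, large–small–large — a spool. Two 25 mm flanges and a 145 mm core give 25 + 145 + 25 = 195 mm.


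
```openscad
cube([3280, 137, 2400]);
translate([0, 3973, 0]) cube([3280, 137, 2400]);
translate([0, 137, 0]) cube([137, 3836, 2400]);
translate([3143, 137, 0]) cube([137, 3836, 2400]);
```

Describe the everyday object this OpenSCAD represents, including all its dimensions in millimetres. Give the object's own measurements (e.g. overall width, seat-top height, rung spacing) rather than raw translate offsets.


The wall frame of a small rectangular building: four walls, each 2400 mm tall and 137 mm thick, enclosing a footprint 3280 mm (x) by 4110 mm (y) outside-to-outside, with no floor or roof. The front and back walls (the −y and +y sides) span the full width; the two side walls fit between them.


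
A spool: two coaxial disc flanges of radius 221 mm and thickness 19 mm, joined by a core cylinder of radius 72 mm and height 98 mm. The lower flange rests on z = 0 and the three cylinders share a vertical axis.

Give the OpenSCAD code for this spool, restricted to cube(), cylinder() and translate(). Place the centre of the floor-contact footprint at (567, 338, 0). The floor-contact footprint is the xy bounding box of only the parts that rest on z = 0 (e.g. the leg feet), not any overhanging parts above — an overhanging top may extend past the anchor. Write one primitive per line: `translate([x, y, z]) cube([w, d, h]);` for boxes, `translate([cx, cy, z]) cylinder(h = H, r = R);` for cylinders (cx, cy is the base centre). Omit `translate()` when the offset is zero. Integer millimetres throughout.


translate([567, 338, 0]) cylinder(h = 19, r = 221);
translate([567, 338, 19]) cylinder(h = 98, r = 72);
translate([567, 338, 117]) cylinder(h = 19, r = 221);


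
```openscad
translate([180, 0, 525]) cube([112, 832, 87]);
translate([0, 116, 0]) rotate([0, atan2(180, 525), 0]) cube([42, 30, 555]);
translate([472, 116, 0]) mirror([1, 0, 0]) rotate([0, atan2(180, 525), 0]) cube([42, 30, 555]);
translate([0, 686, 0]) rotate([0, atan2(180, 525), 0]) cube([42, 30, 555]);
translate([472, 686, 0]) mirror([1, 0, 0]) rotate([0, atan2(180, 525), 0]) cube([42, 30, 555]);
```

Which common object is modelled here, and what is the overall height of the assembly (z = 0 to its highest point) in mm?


A sawhorse. The overall height is 612 mm.

A beam across two mirrored pairs of raked legs — a sawhorse. The beam's underside is at z = 525 (matching the legs' vertical rise in atan2(180, 525)) and the beam is 87 mm tall, so its top is at 525 + 87 = 612 mm. The raked legs top out at the beam's underside, so that is the highest point.
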